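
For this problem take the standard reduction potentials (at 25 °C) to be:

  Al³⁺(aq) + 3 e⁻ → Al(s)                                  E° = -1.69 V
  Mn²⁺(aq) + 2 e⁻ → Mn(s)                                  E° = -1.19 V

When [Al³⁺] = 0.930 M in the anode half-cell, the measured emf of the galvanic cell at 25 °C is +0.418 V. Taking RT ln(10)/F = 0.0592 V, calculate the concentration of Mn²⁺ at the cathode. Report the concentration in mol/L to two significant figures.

Mn²⁺/Mn is the cathode, Al³⁺/Al the anode: E°cell = +0.50 V, n = 6.
Overall reaction: 3 Mn²⁺(aq) + 2 Al(s) → 3 Mn(s) + 2 Al³⁺(aq); Q = [Al³⁺]^2/[Mn²⁺]^3.
From E = E° − (0.0592/n) log Q: log Q = (E° − E)·n/0.0592 = (+0.50 − (+0.418))·6/0.0592 = 8.3108.
So 3·log[Mn²⁺] = 2·log(0.93) − log Q = -0.0630 − (8.3108) = -8.3738; log[Mn²⁺] = -8.3738 / 3 = -2.7913; [Mn²⁺] = 10^(-2.7913) ≈ 0.0016 M.

0.0016 M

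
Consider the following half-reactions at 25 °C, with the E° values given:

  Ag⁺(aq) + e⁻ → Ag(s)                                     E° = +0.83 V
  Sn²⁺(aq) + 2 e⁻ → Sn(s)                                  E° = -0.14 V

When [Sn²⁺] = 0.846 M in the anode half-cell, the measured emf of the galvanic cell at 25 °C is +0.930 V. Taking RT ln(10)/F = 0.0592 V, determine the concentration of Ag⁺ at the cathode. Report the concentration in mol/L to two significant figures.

0.19 M

Ag⁺/Ag is the cathode, Sn²⁺/Sn the anode: E°cell = +0.97 V, n = 2.
Overall reaction: 2 Ag⁺(aq) + Sn(s) → 2 Ag(s) + Sn²⁺(aq); Q = [Sn²⁺]^1/[Ag⁺]^2.
From E = E° − (0.0592/n) log Q: log Q = (E° − E)·n/0.0592 = (+0.97 − (+0.930))·2/0.0592 = 1.3514.
So 2·log[Ag⁺] = 1·log(0.846) − log Q = -0.0726 − (1.3514) = -1.4240; log[Ag⁺] = -1.4240 / 2 = -0.7120; [Ag⁺] = 10^(-0.7120) ≈ 0.19 M.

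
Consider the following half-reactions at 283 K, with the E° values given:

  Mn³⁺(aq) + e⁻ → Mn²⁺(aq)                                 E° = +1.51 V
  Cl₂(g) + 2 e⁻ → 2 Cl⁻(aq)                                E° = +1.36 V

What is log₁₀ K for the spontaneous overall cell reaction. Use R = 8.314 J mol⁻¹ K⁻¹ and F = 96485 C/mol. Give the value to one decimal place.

Cathode: Mn³⁺/Mn²⁺; anode: Cl₂/Cl⁻. E°cell = (+1.51) − (+1.36) = +0.15 V, with n = 2.
ΔG° = −nFE° = −RT ln K, so ln K = nFE°/(RT) = (2)(96485)(+0.15) / ((8.314)(283)) = 12.302.
log₁₀ K = 12.302 / ln 10 = 5.3.

5.3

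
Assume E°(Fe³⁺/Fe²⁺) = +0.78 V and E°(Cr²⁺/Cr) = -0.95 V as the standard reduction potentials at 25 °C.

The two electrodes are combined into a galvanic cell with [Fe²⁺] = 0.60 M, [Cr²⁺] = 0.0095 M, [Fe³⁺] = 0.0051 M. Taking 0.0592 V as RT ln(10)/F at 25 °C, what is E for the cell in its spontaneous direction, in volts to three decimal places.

+1.667 V

Fe³⁺/Fe²⁺ is the cathode (higher E°), Cr²⁺/Cr the anode: E°cell = +0.78 − (-0.95) = +1.73 V, n = 2.
Overall: 2 Fe³⁺(aq) + Cr(s) → 2 Fe²⁺(aq) + Cr²⁺(aq)
Q = [Fe²⁺]^2·[Cr²⁺] / ([Fe³⁺]^2); log Q = 2.119.
E = E° − (0.0592/n) log Q = +1.73 − (0.0592/2)(2.119) = +1.667 V.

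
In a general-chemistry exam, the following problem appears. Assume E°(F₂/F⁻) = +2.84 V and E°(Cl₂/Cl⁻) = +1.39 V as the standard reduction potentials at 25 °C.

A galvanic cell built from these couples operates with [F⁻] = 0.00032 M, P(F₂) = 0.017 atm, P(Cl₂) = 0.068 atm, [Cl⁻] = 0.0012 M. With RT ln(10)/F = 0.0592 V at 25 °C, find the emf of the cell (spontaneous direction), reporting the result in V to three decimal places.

F₂/F⁻ is the cathode (higher E°), Cl₂/Cl⁻ the anode: E°cell = +2.84 − (+1.39) = +1.45 V, n = 2.
Overall: F₂(g) + 2 Cl⁻(aq) → 2 F⁻(aq) + Cl₂(g)
Q = [F⁻]^2·P(Cl₂) / (P(F₂)·[Cl⁻]^2); log Q = -0.546.
E = E° − (0.0592/n) log Q = +1.45 − (0.0592/2)(-0.546) = +1.466 V.

+1.466 V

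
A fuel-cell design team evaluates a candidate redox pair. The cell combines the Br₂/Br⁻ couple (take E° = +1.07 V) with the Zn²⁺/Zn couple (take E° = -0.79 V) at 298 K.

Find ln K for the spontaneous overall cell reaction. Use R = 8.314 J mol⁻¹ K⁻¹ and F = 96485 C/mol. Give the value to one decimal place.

Cathode: Br₂/Br⁻; anode: Zn²⁺/Zn. E°cell = (+1.07) − (-0.79) = +1.86 V, with n = 2.
ΔG° = −nFE° = −RT ln K, so ln K = nFE°/(RT) = (2)(96485)(+1.86) / ((8.314)(298)) = 144.869.

144.9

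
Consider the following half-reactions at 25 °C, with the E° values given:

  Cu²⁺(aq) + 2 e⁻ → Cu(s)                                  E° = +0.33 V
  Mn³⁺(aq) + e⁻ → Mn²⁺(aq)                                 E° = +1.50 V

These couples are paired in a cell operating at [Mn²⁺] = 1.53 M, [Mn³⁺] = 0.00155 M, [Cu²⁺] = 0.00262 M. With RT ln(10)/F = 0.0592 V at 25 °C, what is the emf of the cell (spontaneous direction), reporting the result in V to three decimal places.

+1.069 V

Mn³⁺/Mn²⁺ is the cathode (higher E°), Cu²⁺/Cu the anode: E°cell = +1.50 − (+0.33) = +1.17 V, n = 2.
Overall: 2 Mn³⁺(aq) + Cu(s) → 2 Mn²⁺(aq) + Cu²⁺(aq)
Q = [Mn²⁺]^2·[Cu²⁺] / ([Mn³⁺]^2); log Q = 3.407.
E = E° − (0.0592/n) log Q = +1.17 − (0.0592/2)(3.407) = +1.069 V.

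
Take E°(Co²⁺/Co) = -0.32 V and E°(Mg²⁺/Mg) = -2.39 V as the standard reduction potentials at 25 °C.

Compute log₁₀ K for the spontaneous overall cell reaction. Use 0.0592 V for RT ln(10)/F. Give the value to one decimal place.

Cathode: Co²⁺/Co; anode: Mg²⁺/Mg. E°cell = +2.07 V, n = 2.
log K = nE°cell / 0.0592 = (2)(+2.07) / 0.0592 = 69.9.

69.9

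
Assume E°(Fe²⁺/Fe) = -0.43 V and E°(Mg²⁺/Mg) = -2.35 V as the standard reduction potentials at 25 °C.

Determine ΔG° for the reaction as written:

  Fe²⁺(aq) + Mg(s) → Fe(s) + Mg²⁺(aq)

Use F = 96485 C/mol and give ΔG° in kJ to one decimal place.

-370.5 kJ

As written, Fe²⁺/Fe is reduced (cathode) and Mg²⁺/Mg is oxidised (anode), so E°cell = (-0.43) − (-2.35) = +1.92 V.
Balancing electrons gives n = 2.
ΔG° = −nFE° = −(2)(96485)(+1.92) = -370,502 J = -370.5 kJ.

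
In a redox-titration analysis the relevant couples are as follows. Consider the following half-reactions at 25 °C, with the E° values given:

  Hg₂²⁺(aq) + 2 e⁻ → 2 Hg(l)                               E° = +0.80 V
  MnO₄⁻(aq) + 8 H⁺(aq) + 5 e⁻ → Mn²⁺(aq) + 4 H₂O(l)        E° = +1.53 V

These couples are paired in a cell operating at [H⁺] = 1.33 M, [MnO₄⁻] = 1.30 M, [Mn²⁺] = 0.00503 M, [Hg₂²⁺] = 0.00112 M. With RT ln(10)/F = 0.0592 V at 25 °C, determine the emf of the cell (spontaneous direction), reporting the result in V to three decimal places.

+0.858 V

MnO₄⁻/Mn²⁺ is the cathode (higher E°), Hg₂²⁺/Hg the anode: E°cell = +1.53 − (+0.80) = +0.73 V, n = 10.
Overall: 2 MnO₄⁻(aq) + 16 H⁺(aq) + 10 Hg(l) → 2 Mn²⁺(aq) + 8 H₂O(l) + 5 Hg₂²⁺(aq)
Q = [Mn²⁺]^2·[Hg₂²⁺]^5 / ([MnO₄⁻]^2·[H⁺]^16); log Q = -21.560.
E = E° − (0.0592/n) log Q = +0.73 − (0.0592/10)(-21.560) = +0.858 V.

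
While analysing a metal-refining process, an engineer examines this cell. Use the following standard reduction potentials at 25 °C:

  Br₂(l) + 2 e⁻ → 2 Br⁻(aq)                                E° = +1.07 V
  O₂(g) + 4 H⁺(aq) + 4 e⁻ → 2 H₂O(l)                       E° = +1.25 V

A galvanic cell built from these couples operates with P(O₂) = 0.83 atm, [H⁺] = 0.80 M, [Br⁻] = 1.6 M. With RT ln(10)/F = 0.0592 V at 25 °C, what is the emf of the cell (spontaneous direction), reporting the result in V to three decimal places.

O₂/H₂O is the cathode (higher E°), Br₂/Br⁻ the anode: E°cell = +1.25 − (+1.07) = +0.18 V, n = 4.
Overall: O₂(g) + 4 H⁺(aq) + 4 Br⁻(aq) → 2 H₂O(l) + 2 Br₂(l)
Q = 1 / (P(O₂)·[H⁺]^4·[Br⁻]^4); log Q = -0.348.
E = E° − (0.0592/n) log Q = +0.18 − (0.0592/4)(-0.348) = +0.185 V.

+0.185 V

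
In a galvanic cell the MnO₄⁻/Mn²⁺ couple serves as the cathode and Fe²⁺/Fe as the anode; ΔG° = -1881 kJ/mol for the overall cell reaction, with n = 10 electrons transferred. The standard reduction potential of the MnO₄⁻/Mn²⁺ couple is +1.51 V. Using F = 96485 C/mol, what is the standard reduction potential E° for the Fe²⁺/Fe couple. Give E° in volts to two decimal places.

-0.44 V

E°cell = −ΔG°/(nF) = −(-1881×10³)/((10)(96485)) = +1.950 V.
Since MnO₄⁻/Mn²⁺ is the cathode and Fe²⁺/Fe the anode, E°cell = E°(MnO₄⁻/Mn²⁺) − E°(Fe²⁺/Fe).
So E°(Fe²⁺/Fe) = E°(MnO₄⁻/Mn²⁺) − E°cell = (+1.51) − (+1.950) = -0.44 V.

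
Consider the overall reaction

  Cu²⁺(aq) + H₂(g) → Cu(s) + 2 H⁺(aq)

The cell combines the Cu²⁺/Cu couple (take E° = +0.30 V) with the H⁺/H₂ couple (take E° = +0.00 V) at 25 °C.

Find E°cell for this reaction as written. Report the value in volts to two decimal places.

The Cu²⁺/Cu couple has the higher reduction potential, so it is the cathode; H⁺/H₂ is oxidised at the anode.
E°cell = E°(cathode) − E°(anode) = (+0.30) − (+0.00) = +0.30 V.

+0.30 V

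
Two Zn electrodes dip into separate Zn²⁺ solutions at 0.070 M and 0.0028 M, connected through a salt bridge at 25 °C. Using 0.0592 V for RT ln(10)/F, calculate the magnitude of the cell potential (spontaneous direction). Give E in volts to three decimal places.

+0.041 V

For a concentration cell E°cell = 0. The 0.070 M side is the cathode (reduction is favoured where [Zn²⁺] is higher).
With n = 2, E = −(0.0592/2) log([Zn²⁺]ₐₙ/[Zn²⁺]꜀ₐₜ) = −(0.0592/2) log(0.0028/0.07) = −(0.0592/2)(-1.398) = +0.041 V.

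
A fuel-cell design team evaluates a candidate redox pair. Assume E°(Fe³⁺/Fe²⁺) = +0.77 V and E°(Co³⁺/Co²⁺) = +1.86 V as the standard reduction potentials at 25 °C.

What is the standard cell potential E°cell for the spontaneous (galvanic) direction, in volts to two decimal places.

The Co³⁺/Co²⁺ couple has the higher reduction potential, so it is the cathode; Fe³⁺/Fe²⁺ is oxidised at the anode.
E°cell = E°(cathode) − E°(anode) = (+1.86) − (+0.77) = +1.09 V.

+1.09 V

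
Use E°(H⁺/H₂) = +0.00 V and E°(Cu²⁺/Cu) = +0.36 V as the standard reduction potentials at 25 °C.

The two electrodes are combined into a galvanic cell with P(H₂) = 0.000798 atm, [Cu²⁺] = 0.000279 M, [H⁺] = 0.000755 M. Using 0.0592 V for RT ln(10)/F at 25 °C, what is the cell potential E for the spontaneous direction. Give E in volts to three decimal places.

+0.348 V

Cu²⁺/Cu is the cathode (higher E°), H⁺/H₂ the anode: E°cell = +0.36 − (+0.00) = +0.36 V, n = 2.
Overall: Cu²⁺(aq) + H₂(g) → Cu(s) + 2 H⁺(aq)
Q = [H⁺]^2 / ([Cu²⁺]·P(H₂)); log Q = 0.408.
E = E° − (0.0592/n) log Q = +0.36 − (0.0592/2)(0.408) = +0.348 V.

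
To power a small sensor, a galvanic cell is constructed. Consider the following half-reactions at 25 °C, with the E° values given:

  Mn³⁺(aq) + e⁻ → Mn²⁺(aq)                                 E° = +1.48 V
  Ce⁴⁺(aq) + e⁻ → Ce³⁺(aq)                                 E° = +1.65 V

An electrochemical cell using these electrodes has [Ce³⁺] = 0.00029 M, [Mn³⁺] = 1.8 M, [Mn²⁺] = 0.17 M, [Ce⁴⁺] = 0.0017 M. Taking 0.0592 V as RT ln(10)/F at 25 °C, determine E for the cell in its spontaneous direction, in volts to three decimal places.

Ce⁴⁺/Ce³⁺ is the cathode (higher E°), Mn³⁺/Mn²⁺ the anode: E°cell = +1.65 − (+1.48) = +0.17 V, n = 1.
Overall: Ce⁴⁺(aq) + Mn²⁺(aq) → Ce³⁺(aq) + Mn³⁺(aq)
Q = [Ce³⁺]·[Mn³⁺] / ([Ce⁴⁺]·[Mn²⁺]); log Q = 0.257.
E = E° − (0.0592/n) log Q = +0.17 − (0.0592/1)(0.257) = +0.155 V.

+0.155 V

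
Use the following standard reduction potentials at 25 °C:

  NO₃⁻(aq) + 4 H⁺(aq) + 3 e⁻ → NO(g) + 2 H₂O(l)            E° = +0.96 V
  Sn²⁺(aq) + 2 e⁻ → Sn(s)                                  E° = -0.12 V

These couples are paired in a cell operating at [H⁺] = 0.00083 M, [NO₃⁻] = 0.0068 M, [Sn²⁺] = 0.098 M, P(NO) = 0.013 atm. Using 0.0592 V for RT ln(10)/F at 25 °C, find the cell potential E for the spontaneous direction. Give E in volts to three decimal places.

+0.861 V

NO₃⁻/NO is the cathode (higher E°), Sn²⁺/Sn the anode: E°cell = +0.96 − (-0.12) = +1.08 V, n = 6.
Overall: 2 NO₃⁻(aq) + 8 H⁺(aq) + 3 Sn(s) → 2 NO(g) + 4 H₂O(l) + 3 Sn²⁺(aq)
Q = P(NO)^2·[Sn²⁺]^3 / ([NO₃⁻]^2·[H⁺]^8); log Q = 22.184.
E = E° − (0.0592/n) log Q = +1.08 − (0.0592/6)(22.184) = +0.861 V.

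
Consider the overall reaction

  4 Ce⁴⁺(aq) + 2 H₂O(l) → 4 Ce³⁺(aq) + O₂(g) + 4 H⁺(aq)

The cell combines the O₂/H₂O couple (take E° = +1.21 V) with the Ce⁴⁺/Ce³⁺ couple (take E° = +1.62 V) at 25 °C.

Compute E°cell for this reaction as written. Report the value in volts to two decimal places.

The Ce⁴⁺/Ce³⁺ couple has the higher reduction potential, so it is the cathode; O₂/H₂O is oxidised at the anode.
E°cell = E°(cathode) − E°(anode) = (+1.62) − (+1.21) = +0.41 V.
Since E°cell > 0, the reaction is spontaneous under standard conditions.

+0.41 V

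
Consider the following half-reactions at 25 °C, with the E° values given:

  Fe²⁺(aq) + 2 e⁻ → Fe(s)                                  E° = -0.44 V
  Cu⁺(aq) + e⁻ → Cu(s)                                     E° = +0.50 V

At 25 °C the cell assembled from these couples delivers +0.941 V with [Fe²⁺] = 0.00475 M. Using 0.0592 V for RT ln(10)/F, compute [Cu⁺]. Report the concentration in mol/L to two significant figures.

Cu⁺/Cu is the cathode, Fe²⁺/Fe the anode: E°cell = +0.94 V, n = 2.
Overall reaction: 2 Cu⁺(aq) + Fe(s) → 2 Cu(s) + Fe²⁺(aq); Q = [Fe²⁺]^1/[Cu⁺]^2.
From E = E° − (0.0592/n) log Q: log Q = (E° − E)·n/0.0592 = (+0.94 − (+0.941))·2/0.0592 = -0.0338.
So 2·log[Cu⁺] = 1·log(0.00475) − log Q = -2.3233 − (-0.0338) = -2.2895; log[Cu⁺] = -2.2895 / 2 = -1.1447; [Cu⁺] = 10^(-1.1447) ≈ 0.072 M.

0.072 M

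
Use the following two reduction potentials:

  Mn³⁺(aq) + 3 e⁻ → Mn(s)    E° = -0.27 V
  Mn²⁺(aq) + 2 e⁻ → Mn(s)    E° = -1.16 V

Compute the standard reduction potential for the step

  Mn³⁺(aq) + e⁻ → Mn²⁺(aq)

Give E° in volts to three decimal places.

+1.510 V

Sequential free energies add, so n₃E°₃ = n₁E°₁ + n₂E°₂.
With n₃ = 3, and the known step contributing 2×(-1.16) V, the unknown satisfies 1·E° = 3×(-0.27) − 2×(-1.16) = +1.510.
E° = +1.510 / 1 = +1.510 V.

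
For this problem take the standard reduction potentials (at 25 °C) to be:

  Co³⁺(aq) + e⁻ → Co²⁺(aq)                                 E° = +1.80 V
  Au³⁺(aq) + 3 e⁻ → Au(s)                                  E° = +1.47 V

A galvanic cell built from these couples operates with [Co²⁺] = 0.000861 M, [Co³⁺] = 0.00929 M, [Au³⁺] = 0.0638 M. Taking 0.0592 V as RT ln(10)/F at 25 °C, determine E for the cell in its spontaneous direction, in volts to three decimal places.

+0.415 V

Co³⁺/Co²⁺ is the cathode (higher E°), Au³⁺/Au the anode: E°cell = +1.80 − (+1.47) = +0.33 V, n = 3.
Overall: 3 Co³⁺(aq) + Au(s) → 3 Co²⁺(aq) + Au³⁺(aq)
Q = [Co²⁺]^3·[Au³⁺] / ([Co³⁺]^3); log Q = -4.294.
E = E° − (0.0592/n) log Q = +0.33 − (0.0592/3)(-4.294) = +0.415 V.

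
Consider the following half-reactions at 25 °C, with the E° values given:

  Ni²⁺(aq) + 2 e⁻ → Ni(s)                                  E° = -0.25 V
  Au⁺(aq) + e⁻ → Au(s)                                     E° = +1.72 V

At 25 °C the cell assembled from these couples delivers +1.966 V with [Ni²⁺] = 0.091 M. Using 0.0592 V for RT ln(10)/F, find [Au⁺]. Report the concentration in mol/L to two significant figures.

Au⁺/Au is the cathode, Ni²⁺/Ni the anode: E°cell = +1.97 V, n = 2.
Overall reaction: 2 Au⁺(aq) + Ni(s) → 2 Au(s) + Ni²⁺(aq); Q = [Ni²⁺]^1/[Au⁺]^2.
From E = E° − (0.0592/n) log Q: log Q = (E° − E)·n/0.0592 = (+1.97 − (+1.966))·2/0.0592 = 0.1351.
So 2·log[Au⁺] = 1·log(0.091) − log Q = -1.0410 − (0.1351) = -1.1761; log[Au⁺] = -1.1761 / 2 = -0.5880; [Au⁺] = 10^(-0.5880) ≈ 0.26 M.

0.26 M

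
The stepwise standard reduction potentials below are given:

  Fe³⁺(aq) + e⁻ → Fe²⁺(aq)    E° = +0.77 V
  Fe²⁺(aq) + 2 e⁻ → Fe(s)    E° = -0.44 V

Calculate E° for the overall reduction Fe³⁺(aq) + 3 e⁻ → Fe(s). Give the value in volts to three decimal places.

-0.037 V

Adding the free-energy changes (−nFE°) of the two steps gives −n₃FE°₃ = −n₁FE°₁ − n₂FE°₂.
E°₃ = (1×+0.77 + 2×-0.44) / 3 = (-0.110) / 3 = -0.037 V.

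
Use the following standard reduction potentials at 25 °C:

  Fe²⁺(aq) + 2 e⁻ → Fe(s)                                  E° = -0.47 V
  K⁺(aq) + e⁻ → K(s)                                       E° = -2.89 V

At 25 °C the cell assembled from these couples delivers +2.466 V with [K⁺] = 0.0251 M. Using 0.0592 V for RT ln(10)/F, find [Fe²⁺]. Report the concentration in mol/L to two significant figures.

0.023 M

Fe²⁺/Fe is the cathode, K⁺/K the anode: E°cell = +2.42 V, n = 2.
Overall reaction: Fe²⁺(aq) + 2 K(s) → Fe(s) + 2 K⁺(aq); Q = [K⁺]^2/[Fe²⁺]^1.
From E = E° − (0.0592/n) log Q: log Q = (E° − E)·n/0.0592 = (+2.42 − (+2.466))·2/0.0592 = -1.5541.
So 1·log[Fe²⁺] = 2·log(0.0251) − log Q = -3.2007 − (-1.5541) = -1.6466; [Fe²⁺] = 10^(-1.6466) ≈ 0.023 M.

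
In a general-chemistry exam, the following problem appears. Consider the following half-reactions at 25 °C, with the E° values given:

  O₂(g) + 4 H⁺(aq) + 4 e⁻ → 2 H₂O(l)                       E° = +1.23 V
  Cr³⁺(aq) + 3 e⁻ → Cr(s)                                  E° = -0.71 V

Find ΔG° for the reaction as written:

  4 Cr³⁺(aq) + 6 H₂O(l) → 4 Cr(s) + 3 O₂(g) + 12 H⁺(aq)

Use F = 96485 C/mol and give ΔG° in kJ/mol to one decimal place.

+2246.2 kJ/mol

As written, Cr³⁺/Cr is reduced (cathode) and O₂/H₂O is oxidised (anode), so E°cell = (-0.71) − (+1.23) = -1.94 V.
Balancing electrons gives n = 12.
ΔG° = −nFE° = −(12)(96485)(-1.94) = 2,246,171 J = +2246.2 kJ/mol.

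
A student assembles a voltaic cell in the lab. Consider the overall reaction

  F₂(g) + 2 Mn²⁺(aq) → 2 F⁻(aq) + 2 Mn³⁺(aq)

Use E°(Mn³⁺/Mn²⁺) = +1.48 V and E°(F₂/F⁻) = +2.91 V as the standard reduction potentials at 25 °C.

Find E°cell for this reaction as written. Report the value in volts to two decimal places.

The F₂/F⁻ couple has the higher reduction potential, so it is the cathode; Mn³⁺/Mn²⁺ is oxidised at the anode.
E°cell = E°(cathode) − E°(anode) = (+2.91) − (+1.48) = +1.43 V.

+1.43 V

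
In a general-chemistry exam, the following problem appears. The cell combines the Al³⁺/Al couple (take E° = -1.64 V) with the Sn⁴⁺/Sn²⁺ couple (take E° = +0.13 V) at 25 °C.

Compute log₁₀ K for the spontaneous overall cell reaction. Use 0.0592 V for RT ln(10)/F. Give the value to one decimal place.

179.4

Cathode: Sn⁴⁺/Sn²⁺; anode: Al³⁺/Al. E°cell = +1.77 V, n = 6.
log K = nE°cell / 0.0592 = (6)(+1.77) / 0.0592 = 179.4.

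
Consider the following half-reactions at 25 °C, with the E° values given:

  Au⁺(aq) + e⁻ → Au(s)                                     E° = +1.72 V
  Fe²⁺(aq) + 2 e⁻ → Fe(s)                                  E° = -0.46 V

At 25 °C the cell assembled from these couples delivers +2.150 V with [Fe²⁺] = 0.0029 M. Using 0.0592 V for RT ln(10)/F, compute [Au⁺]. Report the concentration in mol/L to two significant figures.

Au⁺/Au is the cathode, Fe²⁺/Fe the anode: E°cell = +2.18 V, n = 2.
Overall reaction: 2 Au⁺(aq) + Fe(s) → 2 Au(s) + Fe²⁺(aq); Q = [Fe²⁺]^1/[Au⁺]^2.
From E = E° − (0.0592/n) log Q: log Q = (E° − E)·n/0.0592 = (+2.18 − (+2.150))·2/0.0592 = 1.0135.
So 2·log[Au⁺] = 1·log(0.0029) − log Q = -2.5376 − (1.0135) = -3.5511; log[Au⁺] = -3.5511 / 2 = -1.7755; [Au⁺] = 10^(-1.7755) ≈ 0.017 M.

0.017 M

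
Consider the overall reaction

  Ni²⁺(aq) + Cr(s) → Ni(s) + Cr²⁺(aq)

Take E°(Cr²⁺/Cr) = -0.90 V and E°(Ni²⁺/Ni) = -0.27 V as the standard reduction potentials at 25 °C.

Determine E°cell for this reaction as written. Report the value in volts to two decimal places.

The Ni²⁺/Ni couple has the higher reduction potential, so it is the cathode; Cr²⁺/Cr is oxidised at the anode.
E°cell = E°(cathode) − E°(anode) = (-0.27) − (-0.90) = +0.63 V.
Since E°cell > 0, the reaction is spontaneous under standard conditions.

+0.63 V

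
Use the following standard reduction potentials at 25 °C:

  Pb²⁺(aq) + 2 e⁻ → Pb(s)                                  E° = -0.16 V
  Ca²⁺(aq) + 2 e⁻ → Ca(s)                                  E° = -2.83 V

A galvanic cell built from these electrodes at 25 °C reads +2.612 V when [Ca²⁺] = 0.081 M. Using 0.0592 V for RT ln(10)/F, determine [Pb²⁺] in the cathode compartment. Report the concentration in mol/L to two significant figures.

0.00089 M

Pb²⁺/Pb is the cathode, Ca²⁺/Ca the anode: E°cell = +2.67 V, n = 2.
Overall reaction: Pb²⁺(aq) + Ca(s) → Pb(s) + Ca²⁺(aq); Q = [Ca²⁺]^1/[Pb²⁺]^1.
From E = E° − (0.0592/n) log Q: log Q = (E° − E)·n/0.0592 = (+2.67 − (+2.612))·2/0.0592 = 1.9595.
So 1·log[Pb²⁺] = 1·log(0.081) − log Q = -1.0915 − (1.9595) = -3.0510; [Pb²⁺] = 10^(-3.0510) ≈ 0.00089 M.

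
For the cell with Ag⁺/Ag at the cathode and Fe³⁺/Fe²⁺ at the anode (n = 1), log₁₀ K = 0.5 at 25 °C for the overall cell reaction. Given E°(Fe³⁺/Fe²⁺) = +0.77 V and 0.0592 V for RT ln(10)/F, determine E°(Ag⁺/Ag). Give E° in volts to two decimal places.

E°cell = (0.0592/n)·log K = (0.0592/1)(0.5) = +0.030 V.
Since Ag⁺/Ag is the cathode and Fe³⁺/Fe²⁺ the anode, E°cell = E°(Ag⁺/Ag) − E°(Fe³⁺/Fe²⁺).
So E°(Ag⁺/Ag) = E°cell + E°(Fe³⁺/Fe²⁺) = +0.030 + (+0.77) = +0.80 V.

+0.80 V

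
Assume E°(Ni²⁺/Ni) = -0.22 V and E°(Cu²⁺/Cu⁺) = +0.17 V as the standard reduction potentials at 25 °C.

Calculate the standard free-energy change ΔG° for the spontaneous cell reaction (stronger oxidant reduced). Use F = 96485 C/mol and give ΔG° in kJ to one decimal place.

Cu²⁺/Cu⁺ (E° = +0.17 V) is the cathode; Ni²⁺/Ni (E° = -0.22 V) is the anode, so E°cell = +0.39 V.
Balancing electrons gives n = 2 (lcm of 1 and 2).
ΔG° = −nFE° = −(2)(96485)(+0.39) = -75,258 J = -75.3 kJ.

-75.3 kJ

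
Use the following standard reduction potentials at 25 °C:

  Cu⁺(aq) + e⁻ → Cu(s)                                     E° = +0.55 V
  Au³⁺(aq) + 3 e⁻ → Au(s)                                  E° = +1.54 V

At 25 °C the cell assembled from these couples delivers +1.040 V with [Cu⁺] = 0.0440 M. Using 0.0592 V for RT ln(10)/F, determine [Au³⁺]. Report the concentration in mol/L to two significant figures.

0.029 M

Au³⁺/Au is the cathode, Cu⁺/Cu the anode: E°cell = +0.99 V, n = 3.
Overall reaction: Au³⁺(aq) + 3 Cu(s) → Au(s) + 3 Cu⁺(aq); Q = [Cu⁺]^3/[Au³⁺]^1.
From E = E° − (0.0592/n) log Q: log Q = (E° − E)·n/0.0592 = (+0.99 − (+1.040))·3/0.0592 = -2.5338.
So 1·log[Au³⁺] = 3·log(0.044) − log Q = -4.0696 − (-2.5338) = -1.5358; [Au³⁺] = 10^(-1.5358) ≈ 0.029 M.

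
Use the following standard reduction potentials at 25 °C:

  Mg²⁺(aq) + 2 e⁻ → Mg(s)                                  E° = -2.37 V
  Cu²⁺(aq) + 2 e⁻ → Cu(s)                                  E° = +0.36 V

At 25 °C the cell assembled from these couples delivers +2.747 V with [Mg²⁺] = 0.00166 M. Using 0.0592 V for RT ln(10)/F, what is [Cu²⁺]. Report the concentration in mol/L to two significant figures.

Cu²⁺/Cu is the cathode, Mg²⁺/Mg the anode: E°cell = +2.73 V, n = 2.
Overall reaction: Cu²⁺(aq) + Mg(s) → Cu(s) + Mg²⁺(aq); Q = [Mg²⁺]^1/[Cu²⁺]^1.
From E = E° − (0.0592/n) log Q: log Q = (E° − E)·n/0.0592 = (+2.73 − (+2.747))·2/0.0592 = -0.5743.
So 1·log[Cu²⁺] = 1·log(0.00166) − log Q = -2.7799 − (-0.5743) = -2.2056; [Cu²⁺] = 10^(-2.2056) ≈ 0.0062 M.

0.0062 M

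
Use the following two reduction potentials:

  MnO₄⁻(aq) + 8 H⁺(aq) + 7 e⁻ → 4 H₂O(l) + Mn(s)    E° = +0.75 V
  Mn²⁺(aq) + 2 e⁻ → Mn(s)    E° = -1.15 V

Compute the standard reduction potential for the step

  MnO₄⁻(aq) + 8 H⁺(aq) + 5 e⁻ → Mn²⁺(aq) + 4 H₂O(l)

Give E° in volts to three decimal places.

Sequential free energies add, so n₃E°₃ = n₁E°₁ + n₂E°₂.
With n₃ = 7, and the known step contributing 2×(-1.15) V, the unknown satisfies 5·E° = 7×(+0.75) − 2×(-1.15) = +7.550.
E° = +7.550 / 5 = +1.510 V.

+1.510 V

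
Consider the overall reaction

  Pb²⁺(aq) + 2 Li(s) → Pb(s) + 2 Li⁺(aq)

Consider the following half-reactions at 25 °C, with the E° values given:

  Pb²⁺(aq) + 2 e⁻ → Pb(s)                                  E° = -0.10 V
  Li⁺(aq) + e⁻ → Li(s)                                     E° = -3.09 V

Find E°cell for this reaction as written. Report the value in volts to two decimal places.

+2.99 V

The Pb²⁺/Pb couple has the higher reduction potential, so it is the cathode; Li⁺/Li is oxidised at the anode.
E°cell = E°(cathode) − E°(anode) = (-0.10) − (-3.09) = +2.99 V.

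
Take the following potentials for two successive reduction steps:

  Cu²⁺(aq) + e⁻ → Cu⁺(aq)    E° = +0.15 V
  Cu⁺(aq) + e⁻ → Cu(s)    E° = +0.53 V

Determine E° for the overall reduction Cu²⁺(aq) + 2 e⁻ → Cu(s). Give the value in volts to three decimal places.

+0.340 V

Adding the free-energy changes (−nFE°) of the two steps gives −n₃FE°₃ = −n₁FE°₁ − n₂FE°₂.
E°₃ = (1×+0.15 + 1×+0.53) / 2 = (+0.680) / 2 = +0.340 V.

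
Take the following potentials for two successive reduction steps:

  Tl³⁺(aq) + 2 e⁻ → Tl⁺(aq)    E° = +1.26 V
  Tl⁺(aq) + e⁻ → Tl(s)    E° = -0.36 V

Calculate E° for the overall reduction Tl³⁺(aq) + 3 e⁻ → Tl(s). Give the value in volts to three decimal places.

Since ΔG° = −nFE° is additive over sequential reductions, n₃E°₃ = n₁E°₁ + n₂E°₂.
E°₃ = (2×+1.26 + 1×-0.36) / 3 = (+2.160) / 3 = +0.720 V.
Simply averaging or adding the two E° values would be wrong; the electron-weighted sum is required.

+0.720 V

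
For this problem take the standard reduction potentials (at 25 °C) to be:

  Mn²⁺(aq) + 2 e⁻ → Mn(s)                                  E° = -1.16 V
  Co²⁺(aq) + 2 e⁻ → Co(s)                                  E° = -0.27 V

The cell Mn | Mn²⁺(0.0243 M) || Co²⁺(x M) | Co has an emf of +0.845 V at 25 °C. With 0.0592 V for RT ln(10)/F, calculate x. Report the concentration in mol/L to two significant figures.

Co²⁺/Co is the cathode, Mn²⁺/Mn the anode: E°cell = +0.89 V, n = 2.
Overall reaction: Co²⁺(aq) + Mn(s) → Co(s) + Mn²⁺(aq); Q = [Mn²⁺]^1/[Co²⁺]^1.
From E = E° − (0.0592/n) log Q: log Q = (E° − E)·n/0.0592 = (+0.89 − (+0.845))·2/0.0592 = 1.5203.
So 1·log[Co²⁺] = 1·log(0.0243) − log Q = -1.6144 − (1.5203) = -3.1347; [Co²⁺] = 10^(-3.1347) ≈ 0.00073 M.

0.00073 M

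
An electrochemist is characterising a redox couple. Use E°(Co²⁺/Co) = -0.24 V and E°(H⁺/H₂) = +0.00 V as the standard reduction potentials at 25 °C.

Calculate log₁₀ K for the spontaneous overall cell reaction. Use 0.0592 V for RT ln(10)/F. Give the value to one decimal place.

8.1

Cathode: H⁺/H₂; anode: Co²⁺/Co. E°cell = +0.24 V, n = 2.
log K = nE°cell / 0.0592 = (2)(+0.24) / 0.0592 = 8.1.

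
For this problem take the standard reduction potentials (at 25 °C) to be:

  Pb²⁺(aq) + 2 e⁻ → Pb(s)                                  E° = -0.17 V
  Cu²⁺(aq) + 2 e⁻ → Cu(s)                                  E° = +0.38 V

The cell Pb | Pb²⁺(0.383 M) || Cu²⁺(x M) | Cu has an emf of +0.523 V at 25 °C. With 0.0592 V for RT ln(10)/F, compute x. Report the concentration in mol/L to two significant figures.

Cu²⁺/Cu is the cathode, Pb²⁺/Pb the anode: E°cell = +0.55 V, n = 2.
Overall reaction: Cu²⁺(aq) + Pb(s) → Cu(s) + Pb²⁺(aq); Q = [Pb²⁺]^1/[Cu²⁺]^1.
From E = E° − (0.0592/n) log Q: log Q = (E° − E)·n/0.0592 = (+0.55 − (+0.523))·2/0.0592 = 0.9122.
So 1·log[Cu²⁺] = 1·log(0.383) − log Q = -0.4168 − (0.9122) = -1.3290; [Cu²⁺] = 10^(-1.3290) ≈ 0.047 M.

0.047 M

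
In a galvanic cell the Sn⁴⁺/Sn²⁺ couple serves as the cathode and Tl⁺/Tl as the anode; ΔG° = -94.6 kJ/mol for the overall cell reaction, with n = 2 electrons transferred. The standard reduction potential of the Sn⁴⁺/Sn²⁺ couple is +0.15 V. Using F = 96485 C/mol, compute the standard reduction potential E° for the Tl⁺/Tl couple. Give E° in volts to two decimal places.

E°cell = −ΔG°/(nF) = −(-94.6×10³)/((2)(96485)) = +0.490 V.
Since Sn⁴⁺/Sn²⁺ is the cathode and Tl⁺/Tl the anode, E°cell = E°(Sn⁴⁺/Sn²⁺) − E°(Tl⁺/Tl).
So E°(Tl⁺/Tl) = E°(Sn⁴⁺/Sn²⁺) − E°cell = (+0.15) − (+0.490) = -0.34 V.

-0.34 V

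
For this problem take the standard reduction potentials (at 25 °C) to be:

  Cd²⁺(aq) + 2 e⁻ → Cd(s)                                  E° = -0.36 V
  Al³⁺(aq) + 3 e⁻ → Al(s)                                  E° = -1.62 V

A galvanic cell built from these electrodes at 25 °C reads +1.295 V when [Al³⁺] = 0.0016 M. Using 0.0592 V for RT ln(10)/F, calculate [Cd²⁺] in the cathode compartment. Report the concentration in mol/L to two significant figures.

Cd²⁺/Cd is the cathode, Al³⁺/Al the anode: E°cell = +1.26 V, n = 6.
Overall reaction: 3 Cd²⁺(aq) + 2 Al(s) → 3 Cd(s) + 2 Al³⁺(aq); Q = [Al³⁺]^2/[Cd²⁺]^3.
From E = E° − (0.0592/n) log Q: log Q = (E° − E)·n/0.0592 = (+1.26 − (+1.295))·6/0.0592 = -3.5473.
So 3·log[Cd²⁺] = 2·log(0.0016) − log Q = -5.5918 − (-3.5473) = -2.0445; log[Cd²⁺] = -2.0445 / 3 = -0.6815; [Cd²⁺] = 10^(-0.6815) ≈ 0.21 M.

0.21 M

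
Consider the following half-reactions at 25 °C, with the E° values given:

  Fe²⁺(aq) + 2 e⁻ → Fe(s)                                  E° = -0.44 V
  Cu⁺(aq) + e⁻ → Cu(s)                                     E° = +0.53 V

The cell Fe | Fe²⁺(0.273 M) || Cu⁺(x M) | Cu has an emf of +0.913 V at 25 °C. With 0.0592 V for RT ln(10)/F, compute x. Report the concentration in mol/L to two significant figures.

0.057 M

Cu⁺/Cu is the cathode, Fe²⁺/Fe the anode: E°cell = +0.97 V, n = 2.
Overall reaction: 2 Cu⁺(aq) + Fe(s) → 2 Cu(s) + Fe²⁺(aq); Q = [Fe²⁺]^1/[Cu⁺]^2.
From E = E° − (0.0592/n) log Q: log Q = (E° − E)·n/0.0592 = (+0.97 − (+0.913))·2/0.0592 = 1.9257.
So 2·log[Cu⁺] = 1·log(0.273) − log Q = -0.5638 − (1.9257) = -2.4895; log[Cu⁺] = -2.4895 / 2 = -1.2448; [Cu⁺] = 10^(-1.2448) ≈ 0.057 M.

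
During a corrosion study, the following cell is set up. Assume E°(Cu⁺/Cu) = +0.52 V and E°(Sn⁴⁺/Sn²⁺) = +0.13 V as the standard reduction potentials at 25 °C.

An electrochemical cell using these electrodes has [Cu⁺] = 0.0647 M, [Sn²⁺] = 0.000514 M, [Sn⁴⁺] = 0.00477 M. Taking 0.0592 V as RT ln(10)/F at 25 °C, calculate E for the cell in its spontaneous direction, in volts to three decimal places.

+0.291 V

Cu⁺/Cu is the cathode (higher E°), Sn⁴⁺/Sn²⁺ the anode: E°cell = +0.52 − (+0.13) = +0.39 V, n = 2.
Overall: 2 Cu⁺(aq) + Sn²⁺(aq) → 2 Cu(s) + Sn⁴⁺(aq)
Q = [Sn⁴⁺] / ([Cu⁺]^2·[Sn²⁺]); log Q = 3.346.
E = E° − (0.0592/n) log Q = +0.39 − (0.0592/2)(3.346) = +0.291 V.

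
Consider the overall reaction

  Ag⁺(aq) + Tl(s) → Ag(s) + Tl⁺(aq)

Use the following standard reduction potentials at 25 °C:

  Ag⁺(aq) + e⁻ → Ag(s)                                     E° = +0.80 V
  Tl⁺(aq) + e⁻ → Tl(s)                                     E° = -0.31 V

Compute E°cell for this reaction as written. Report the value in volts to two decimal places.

The Ag⁺/Ag couple has the higher reduction potential, so it is the cathode; Tl⁺/Tl is oxidised at the anode.
E°cell = E°(cathode) − E°(anode) = (+0.80) − (-0.31) = +1.11 V.

+1.11 V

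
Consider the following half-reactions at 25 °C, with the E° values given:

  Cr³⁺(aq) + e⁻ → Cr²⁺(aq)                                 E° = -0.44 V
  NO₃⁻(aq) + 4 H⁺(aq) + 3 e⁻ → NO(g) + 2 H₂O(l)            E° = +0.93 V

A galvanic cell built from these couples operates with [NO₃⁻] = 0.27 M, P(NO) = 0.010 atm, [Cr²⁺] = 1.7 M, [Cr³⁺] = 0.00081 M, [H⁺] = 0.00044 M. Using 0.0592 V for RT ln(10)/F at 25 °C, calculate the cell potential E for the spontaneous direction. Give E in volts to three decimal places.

+1.330 V

NO₃⁻/NO is the cathode (higher E°), Cr³⁺/Cr²⁺ the anode: E°cell = +0.93 − (-0.44) = +1.37 V, n = 3.
Overall: NO₃⁻(aq) + 4 H⁺(aq) + 3 Cr²⁺(aq) → NO(g) + 2 H₂O(l) + 3 Cr³⁺(aq)
Q = P(NO)·[Cr³⁺]^3 / ([NO₃⁻]·[H⁺]^4·[Cr²⁺]^3); log Q = 2.029.
E = E° − (0.0592/n) log Q = +1.37 − (0.0592/3)(2.029) = +1.330 V.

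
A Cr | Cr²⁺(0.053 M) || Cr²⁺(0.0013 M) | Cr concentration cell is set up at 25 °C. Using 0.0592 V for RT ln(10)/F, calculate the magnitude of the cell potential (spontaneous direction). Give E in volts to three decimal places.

+0.048 V

For a concentration cell E°cell = 0. The 0.053 M side is the cathode (reduction is favoured where [Cr²⁺] is higher).
With n = 2, E = −(0.0592/2) log([Cr²⁺]ₐₙ/[Cr²⁺]꜀ₐₜ) = −(0.0592/2) log(0.0013/0.053) = −(0.0592/2)(-1.610) = +0.048 V.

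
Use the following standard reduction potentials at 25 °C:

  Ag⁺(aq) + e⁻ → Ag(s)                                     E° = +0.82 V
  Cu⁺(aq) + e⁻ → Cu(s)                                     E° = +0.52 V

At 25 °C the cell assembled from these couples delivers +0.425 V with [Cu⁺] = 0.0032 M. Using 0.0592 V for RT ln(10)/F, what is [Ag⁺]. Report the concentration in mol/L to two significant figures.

Ag⁺/Ag is the cathode, Cu⁺/Cu the anode: E°cell = +0.30 V, n = 1.
Overall reaction: Ag⁺(aq) + Cu(s) → Ag(s) + Cu⁺(aq); Q = [Cu⁺]^1/[Ag⁺]^1.
From E = E° − (0.0592/n) log Q: log Q = (E° − E)·n/0.0592 = (+0.30 − (+0.425))·1/0.0592 = -2.1115.
So 1·log[Ag⁺] = 1·log(0.0032) − log Q = -2.4949 − (-2.1115) = -0.3834; [Ag⁺] = 10^(-0.3834) ≈ 0.41 M.

0.41 M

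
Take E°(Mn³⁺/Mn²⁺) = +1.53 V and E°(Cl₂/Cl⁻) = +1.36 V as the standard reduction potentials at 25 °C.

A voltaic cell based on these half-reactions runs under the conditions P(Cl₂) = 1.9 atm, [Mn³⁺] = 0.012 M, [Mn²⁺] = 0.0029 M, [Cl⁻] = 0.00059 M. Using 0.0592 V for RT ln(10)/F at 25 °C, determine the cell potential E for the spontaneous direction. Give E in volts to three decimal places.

Mn³⁺/Mn²⁺ is the cathode (higher E°), Cl₂/Cl⁻ the anode: E°cell = +1.53 − (+1.36) = +0.17 V, n = 2.
Overall: 2 Mn³⁺(aq) + 2 Cl⁻(aq) → 2 Mn²⁺(aq) + Cl₂(g)
Q = [Mn²⁺]^2·P(Cl₂) / ([Mn³⁺]^2·[Cl⁻]^2); log Q = 5.503.
E = E° − (0.0592/n) log Q = +0.17 − (0.0592/2)(5.503) = +0.007 V.

+0.007 V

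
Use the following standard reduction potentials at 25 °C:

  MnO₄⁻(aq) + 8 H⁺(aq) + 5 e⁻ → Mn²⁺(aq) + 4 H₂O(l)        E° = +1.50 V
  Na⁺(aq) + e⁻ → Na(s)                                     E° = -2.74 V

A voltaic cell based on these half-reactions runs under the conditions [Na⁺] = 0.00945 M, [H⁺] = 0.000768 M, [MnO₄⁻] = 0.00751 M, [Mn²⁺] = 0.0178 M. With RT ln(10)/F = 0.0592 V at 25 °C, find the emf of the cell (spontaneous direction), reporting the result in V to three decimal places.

+4.060 V

MnO₄⁻/Mn²⁺ is the cathode (higher E°), Na⁺/Na the anode: E°cell = +1.50 − (-2.74) = +4.24 V, n = 5.
Overall: MnO₄⁻(aq) + 8 H⁺(aq) + 5 Na(s) → Mn²⁺(aq) + 4 H₂O(l) + 5 Na⁺(aq)
Q = [Mn²⁺]·[Na⁺]^5 / ([MnO₄⁻]·[H⁺]^8); log Q = 15.169.
E = E° − (0.0592/n) log Q = +4.24 − (0.0592/5)(15.169) = +4.060 V.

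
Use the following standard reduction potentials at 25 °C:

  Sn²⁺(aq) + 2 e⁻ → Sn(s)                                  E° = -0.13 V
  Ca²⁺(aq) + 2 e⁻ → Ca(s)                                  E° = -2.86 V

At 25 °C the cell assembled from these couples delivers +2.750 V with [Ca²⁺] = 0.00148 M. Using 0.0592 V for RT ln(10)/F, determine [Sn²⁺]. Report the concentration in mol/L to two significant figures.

0.0070 M

Sn²⁺/Sn is the cathode, Ca²⁺/Ca the anode: E°cell = +2.73 V, n = 2.
Overall reaction: Sn²⁺(aq) + Ca(s) → Sn(s) + Ca²⁺(aq); Q = [Ca²⁺]^1/[Sn²⁺]^1.
From E = E° − (0.0592/n) log Q: log Q = (E° − E)·n/0.0592 = (+2.73 − (+2.750))·2/0.0592 = -0.6757.
So 1·log[Sn²⁺] = 1·log(0.00148) − log Q = -2.8297 − (-0.6757) = -2.1540; [Sn²⁺] = 10^(-2.1540) ≈ 0.0070 M.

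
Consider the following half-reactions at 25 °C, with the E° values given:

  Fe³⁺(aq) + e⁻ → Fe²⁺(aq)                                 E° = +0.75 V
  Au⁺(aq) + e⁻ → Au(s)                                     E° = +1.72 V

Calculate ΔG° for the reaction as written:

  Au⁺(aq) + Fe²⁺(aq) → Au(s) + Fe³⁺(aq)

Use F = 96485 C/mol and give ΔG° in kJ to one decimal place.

-93.6 kJ

As written, Au⁺/Au is reduced (cathode) and Fe³⁺/Fe²⁺ is oxidised (anode), so E°cell = (+1.72) − (+0.75) = +0.97 V.
Balancing electrons gives n = 1.
ΔG° = −nFE° = −(1)(96485)(+0.97) = -93,590 J = -93.6 kJ.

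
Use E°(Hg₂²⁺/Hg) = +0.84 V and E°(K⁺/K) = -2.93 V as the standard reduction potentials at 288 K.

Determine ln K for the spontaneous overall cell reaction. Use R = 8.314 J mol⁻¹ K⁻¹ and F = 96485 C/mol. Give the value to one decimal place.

303.8

Cathode: Hg₂²⁺/Hg; anode: K⁺/K. E°cell = (+0.84) − (-2.93) = +3.77 V, with n = 2.
ΔG° = −nFE° = −RT ln K, so ln K = nFE°/(RT) = (2)(96485)(+3.77) / ((8.314)(288)) = 303.829.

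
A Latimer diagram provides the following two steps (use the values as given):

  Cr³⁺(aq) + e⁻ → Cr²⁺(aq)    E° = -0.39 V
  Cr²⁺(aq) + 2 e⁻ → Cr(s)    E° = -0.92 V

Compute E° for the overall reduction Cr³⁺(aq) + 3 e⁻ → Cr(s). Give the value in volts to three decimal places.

-0.743 V

Standard free energies of sequential steps add: ΔG°₃ = ΔG°₁ + ΔG°₂, so n₃E°₃ = n₁E°₁ + n₂E°₂.
E°₃ = (1×-0.39 + 2×-0.92) / 3 = (-2.230) / 3 = -0.743 V.
Simply averaging or adding the two E° values would be wrong; the electron-weighted sum is required.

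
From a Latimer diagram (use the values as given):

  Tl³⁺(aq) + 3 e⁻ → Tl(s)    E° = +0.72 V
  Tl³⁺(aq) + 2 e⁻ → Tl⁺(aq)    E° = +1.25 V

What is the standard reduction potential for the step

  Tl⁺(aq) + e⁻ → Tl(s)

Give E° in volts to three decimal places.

Sequential free energies add, so n₃E°₃ = n₁E°₁ + n₂E°₂.
With n₃ = 3, and the known step contributing 2×(+1.25) V, the unknown satisfies 1·E° = 3×(+0.72) − 2×(+1.25) = -0.340.
E° = -0.340 / 1 = -0.340 V.

-0.340 V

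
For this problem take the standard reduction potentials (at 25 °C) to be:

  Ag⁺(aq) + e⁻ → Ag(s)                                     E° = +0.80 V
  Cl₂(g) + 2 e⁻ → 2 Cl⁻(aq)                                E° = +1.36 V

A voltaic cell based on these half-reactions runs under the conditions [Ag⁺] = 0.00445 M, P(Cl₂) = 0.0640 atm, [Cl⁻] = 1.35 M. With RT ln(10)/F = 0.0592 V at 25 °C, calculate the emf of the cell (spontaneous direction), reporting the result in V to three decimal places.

+0.656 V

Cl₂/Cl⁻ is the cathode (higher E°), Ag⁺/Ag the anode: E°cell = +1.36 − (+0.80) = +0.56 V, n = 2.
Overall: Cl₂(g) + 2 Ag(s) → 2 Cl⁻(aq) + 2 Ag⁺(aq)
Q = [Cl⁻]^2·[Ag⁺]^2 / (P(Cl₂)); log Q = -3.249.
E = E° − (0.0592/n) log Q = +0.56 − (0.0592/2)(-3.249) = +0.656 V.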